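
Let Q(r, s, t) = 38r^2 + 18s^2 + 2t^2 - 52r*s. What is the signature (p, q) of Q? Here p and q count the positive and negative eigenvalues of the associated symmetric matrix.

The associated matrix is A = [[38, -26, 0], [-26, 18, 0], [0, 0, 2]].
An LDLᵀ factorisation of A has diagonal entries 38, 4/19, 2.
Counting signs: 3 positive.

(3, 0)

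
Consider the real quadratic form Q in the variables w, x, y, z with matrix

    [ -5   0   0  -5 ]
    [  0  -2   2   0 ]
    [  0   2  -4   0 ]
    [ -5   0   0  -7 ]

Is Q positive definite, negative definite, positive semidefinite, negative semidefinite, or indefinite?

Leading principal minors: Δ_1 = -5, Δ_2 = 10, Δ_3 = -20, Δ_4 = 40.
The signs alternate starting with Δ_1 < 0, so by Sylvester's criterion Q is negative definite.

negative definite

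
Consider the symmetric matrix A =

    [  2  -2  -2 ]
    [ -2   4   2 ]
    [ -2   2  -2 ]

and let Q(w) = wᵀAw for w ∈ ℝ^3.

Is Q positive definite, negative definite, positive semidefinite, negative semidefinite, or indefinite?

Row-reducing A symmetrically gives the diagonal entries 2, 2, -4.
So there are 2 positive, 1 negative pivots.
Hence Q is indefinite.

indefinite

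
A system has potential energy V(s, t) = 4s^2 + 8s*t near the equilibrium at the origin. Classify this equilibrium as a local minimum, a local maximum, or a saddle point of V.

saddle point

The Hessian at the origin is H = [[8, 8], [8, 0]].
det H = 8·0 − (8)² = -64 < 0, so H is indefinite.
Therefore the origin is a saddle point.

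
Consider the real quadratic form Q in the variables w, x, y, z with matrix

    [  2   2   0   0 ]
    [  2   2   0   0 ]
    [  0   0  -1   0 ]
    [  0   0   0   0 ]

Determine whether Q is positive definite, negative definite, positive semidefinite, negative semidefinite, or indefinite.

indefinite

Congruent diagonalization of A (simultaneous row and column reduction) yields pivots 2, 0, -1, 0.
Counting signs: 1 positive, 1 negative, 2 zero.
Hence Q is indefinite.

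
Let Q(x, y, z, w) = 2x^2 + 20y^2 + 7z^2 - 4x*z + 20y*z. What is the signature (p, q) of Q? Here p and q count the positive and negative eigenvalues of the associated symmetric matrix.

Write A = [[2, 0, -2, 0], [0, 20, 10, 0], [-2, 10, 7, 0], [0, 0, 0, 0]].
Symmetric row and column elimination reduces A to a congruent diagonal form with pivots 2, 20, 0, 0.
So there are 2 positive, 2 zero pivots.

(2, 0)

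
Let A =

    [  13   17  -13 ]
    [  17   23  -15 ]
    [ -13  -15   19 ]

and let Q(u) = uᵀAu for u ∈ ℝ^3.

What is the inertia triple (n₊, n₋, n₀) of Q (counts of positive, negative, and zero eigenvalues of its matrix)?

(3, 0, 0)

Applying the same elementary operations to the rows and columns of A produces a congruent diagonal matrix with entries 13, 10/13, 4/5.
Counting signs: 3 positive.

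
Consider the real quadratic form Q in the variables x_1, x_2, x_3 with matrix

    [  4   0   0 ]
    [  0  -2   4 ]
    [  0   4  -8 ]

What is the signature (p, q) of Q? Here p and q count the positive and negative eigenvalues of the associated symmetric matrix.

Row-reducing A symmetrically gives the diagonal entries 4, -2, 0.
So there are 1 positive, 1 negative, 1 zero pivots.

(1, 1)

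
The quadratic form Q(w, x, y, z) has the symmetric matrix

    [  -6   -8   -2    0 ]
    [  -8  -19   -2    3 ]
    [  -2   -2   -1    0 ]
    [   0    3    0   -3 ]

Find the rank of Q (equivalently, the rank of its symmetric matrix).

An LDLᵀ factorisation of A has diagonal entries -6, -25/3, -7/25, -12/7.
So there are 4 negative pivots.
The rank is the number of nonzero pivots: 4.

4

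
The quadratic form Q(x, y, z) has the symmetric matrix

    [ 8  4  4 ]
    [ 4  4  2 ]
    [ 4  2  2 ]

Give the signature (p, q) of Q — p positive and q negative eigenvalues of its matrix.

Symmetric row and column elimination reduces A to a congruent diagonal form with pivots 8, 2, 0.
That gives 2 positive, 1 zero pivots.

(2, 0)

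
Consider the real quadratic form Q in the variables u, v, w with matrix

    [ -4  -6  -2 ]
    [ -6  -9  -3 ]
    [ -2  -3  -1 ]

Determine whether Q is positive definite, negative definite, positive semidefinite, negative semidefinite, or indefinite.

Applying the same elementary operations to the rows and columns of A produces a congruent diagonal matrix with entries -4, 0, 0.
So there are 1 negative, 2 zero pivots.
Hence Q is negative semidefinite.

negative semidefinite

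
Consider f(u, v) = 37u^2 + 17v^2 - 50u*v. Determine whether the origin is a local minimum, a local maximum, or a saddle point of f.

The Hessian at the origin is H = [[74, -50], [-50, 34]].
det H = 74·34 − (-50)² = 16 > 0 and H[1,1] = 74 > 0, so H is positive definite.
Therefore the origin is a local minimum.

local minimum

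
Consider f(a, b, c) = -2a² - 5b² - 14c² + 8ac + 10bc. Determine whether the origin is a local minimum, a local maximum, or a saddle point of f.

local maximum

The Hessian at the origin is H = [[-4, 0, 8], [0, -10, 10], [8, 10, -28]].
Congruent diagonalization of H (simultaneous row and column reduction) yields pivots -4, -10, -2.
Counting signs: 3 negative.
H is negative definite, so the origin is a strict local maximum.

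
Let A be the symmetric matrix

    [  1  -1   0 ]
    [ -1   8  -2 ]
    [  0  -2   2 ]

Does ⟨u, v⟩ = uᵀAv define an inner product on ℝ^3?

An LDLᵀ factorisation of A has diagonal entries 1, 7, 10/7.
That gives 3 positive pivots.
Hence Q is positive definite.
⟨·,·⟩ is an inner product exactly when A is positive definite.

yes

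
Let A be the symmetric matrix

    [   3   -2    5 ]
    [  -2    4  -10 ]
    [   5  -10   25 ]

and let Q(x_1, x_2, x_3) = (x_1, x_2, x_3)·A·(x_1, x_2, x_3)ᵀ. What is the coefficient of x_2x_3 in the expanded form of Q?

The coefficient of x_2x_3 is A[2,3] + A[3,2] = 2·(-10) = -20.

-20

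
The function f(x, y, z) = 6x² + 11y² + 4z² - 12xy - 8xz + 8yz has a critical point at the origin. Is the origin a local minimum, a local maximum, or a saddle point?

local minimum

The Hessian at the origin is H = [[12, -12, -8], [-12, 22, 8], [-8, 8, 8]].
Applying the same elementary operations to the rows and columns of H produces a congruent diagonal matrix with entries 12, 10, 8/3.
So there are 3 positive pivots.
H is positive definite, so the origin is a strict local minimum.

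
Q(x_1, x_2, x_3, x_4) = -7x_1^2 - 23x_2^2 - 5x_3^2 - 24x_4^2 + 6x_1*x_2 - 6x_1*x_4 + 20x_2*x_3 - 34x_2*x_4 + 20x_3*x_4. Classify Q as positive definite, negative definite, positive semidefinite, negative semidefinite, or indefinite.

negative definite

The associated matrix is A = [[-7, 3, 0, -3], [3, -23, 10, -17], [0, 10, -5, 10], [-3, -17, 10, -24]].
Congruent diagonalization of A (simultaneous row and column reduction) yields pivots -7, -152/7, -15/38, -1.
So there are 4 negative pivots.
Hence Q is negative definite.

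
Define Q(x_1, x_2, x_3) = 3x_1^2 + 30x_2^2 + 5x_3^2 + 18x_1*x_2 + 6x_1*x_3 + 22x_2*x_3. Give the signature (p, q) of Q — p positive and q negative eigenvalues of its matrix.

(3, 0)

Write A = [[3, 9, 3], [9, 30, 11], [3, 11, 5]].
Applying the same elementary operations to the rows and columns of A produces a congruent diagonal matrix with entries 3, 3, 2/3.
That gives 3 positive pivots.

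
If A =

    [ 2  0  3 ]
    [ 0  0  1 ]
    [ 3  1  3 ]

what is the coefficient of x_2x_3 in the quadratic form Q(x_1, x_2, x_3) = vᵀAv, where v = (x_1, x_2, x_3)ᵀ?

2

The coefficient of x_2x_3 is A[2,3] + A[3,2] = 2·1 = 2.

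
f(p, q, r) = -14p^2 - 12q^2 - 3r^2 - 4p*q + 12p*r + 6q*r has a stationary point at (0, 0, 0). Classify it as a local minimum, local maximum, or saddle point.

The Hessian at the origin is H = [[-28, -4, 12], [-4, -24, 6], [12, 6, -6]].
Symmetric row and column elimination reduces H to a congruent diagonal form with pivots -28, -164/7, -3/41.
That gives 3 negative pivots.
H is negative definite, so the origin is a strict local maximum.

local maximum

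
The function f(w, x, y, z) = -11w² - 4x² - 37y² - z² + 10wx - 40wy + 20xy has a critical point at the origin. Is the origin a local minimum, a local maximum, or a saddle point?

local maximum

The Hessian at the origin is H = [[-22, 10, -40, 0], [10, -8, 20, 0], [-40, 20, -74, 0], [0, 0, 0, -2]].
Row-reducing H symmetrically gives the diagonal entries -22, -38/11, -6/19, -2.
So there are 4 negative pivots.
H is negative definite, so the origin is a strict local maximum.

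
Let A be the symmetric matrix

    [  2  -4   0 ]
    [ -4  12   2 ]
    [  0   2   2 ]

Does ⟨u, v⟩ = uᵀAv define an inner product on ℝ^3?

yes

Leading principal minors: Δ_1 = 2, Δ_2 = 8, Δ_3 = 8.
All leading principal minors are positive, so by Sylvester's criterion Q is positive definite.
⟨·,·⟩ is an inner product exactly when A is positive definite.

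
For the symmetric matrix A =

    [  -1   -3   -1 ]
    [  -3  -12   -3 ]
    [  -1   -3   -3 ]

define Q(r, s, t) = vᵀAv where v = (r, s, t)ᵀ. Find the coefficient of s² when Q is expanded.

-12

The coefficient of s² is the diagonal entry A[2,2] = -12.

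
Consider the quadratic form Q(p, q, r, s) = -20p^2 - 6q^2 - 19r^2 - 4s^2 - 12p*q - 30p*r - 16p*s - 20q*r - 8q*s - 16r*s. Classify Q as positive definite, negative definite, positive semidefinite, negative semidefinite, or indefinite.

negative definite

The symmetric matrix of Q is A = [[-20, -6, -15, -8], [-6, -6, -10, -4], [-15, -10, -19, -8], [-8, -4, -8, -4]].
Leading principal minors: Δ_1 = -20, Δ_2 = 84, Δ_3 = -46, Δ_4 = 8.
The signs alternate starting with Δ_1 < 0, so by Sylvester's criterion Q is negative definite.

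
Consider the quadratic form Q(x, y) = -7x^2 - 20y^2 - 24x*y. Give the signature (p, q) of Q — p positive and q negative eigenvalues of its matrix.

(1, 1)

The symmetric matrix is A = [[-7, -12], [-12, -20]].
Applying the same elementary operations to the rows and columns of A produces a congruent diagonal matrix with entries -7, 4/7.
Counting signs: 1 positive, 1 negative.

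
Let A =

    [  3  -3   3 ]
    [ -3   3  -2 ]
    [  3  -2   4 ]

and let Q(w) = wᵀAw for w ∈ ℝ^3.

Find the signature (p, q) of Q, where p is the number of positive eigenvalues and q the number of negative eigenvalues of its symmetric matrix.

(2, 1)

By Sylvester's law of inertia any congruent diagonalization of A has 2 positive, 1 negative and 0 zero entries.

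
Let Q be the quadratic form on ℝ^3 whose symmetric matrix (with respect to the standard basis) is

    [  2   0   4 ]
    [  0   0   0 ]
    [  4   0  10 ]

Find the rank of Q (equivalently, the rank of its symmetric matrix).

Row-reducing A symmetrically gives the diagonal entries 2, 0, 2.
So there are 2 positive, 1 zero pivots.
The rank is the number of nonzero pivots: 2.

2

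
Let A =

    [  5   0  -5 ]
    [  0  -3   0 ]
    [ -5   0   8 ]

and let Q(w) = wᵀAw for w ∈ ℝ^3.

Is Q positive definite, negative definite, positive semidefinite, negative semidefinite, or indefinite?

Row-reducing A symmetrically gives the diagonal entries 5, -3, 3.
Counting signs: 2 positive, 1 negative.
Hence Q is indefinite.

indefinite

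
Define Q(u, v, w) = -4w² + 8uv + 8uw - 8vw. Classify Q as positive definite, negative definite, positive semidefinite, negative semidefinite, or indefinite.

The symmetric matrix is A = [[0, 4, 4], [4, 0, -4], [4, -4, -4]].
A is congruent to a diagonal matrix with 2 positive, 1 negative and 0 zero entries, so Q is indefinite.

indefinite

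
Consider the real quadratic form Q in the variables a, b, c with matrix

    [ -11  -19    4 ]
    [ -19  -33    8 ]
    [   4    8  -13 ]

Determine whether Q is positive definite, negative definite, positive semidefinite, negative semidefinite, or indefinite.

negative definite

Leading principal minors: Δ_1 = -11, Δ_2 = 2, Δ_3 = -10.
The signs alternate starting with Δ_1 < 0, so by Sylvester's criterion Q is negative definite.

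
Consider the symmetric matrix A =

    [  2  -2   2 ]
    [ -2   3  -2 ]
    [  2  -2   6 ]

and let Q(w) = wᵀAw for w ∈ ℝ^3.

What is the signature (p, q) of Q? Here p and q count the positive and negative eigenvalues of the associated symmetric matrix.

(3, 0)

Symmetric row and column elimination reduces A to a congruent diagonal form with pivots 2, 1, 4.
So there are 3 positive pivots.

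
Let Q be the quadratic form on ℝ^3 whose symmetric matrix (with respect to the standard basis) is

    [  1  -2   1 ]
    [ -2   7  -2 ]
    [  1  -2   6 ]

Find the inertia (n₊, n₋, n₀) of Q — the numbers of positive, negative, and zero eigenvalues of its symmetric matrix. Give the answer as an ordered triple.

Applying the same elementary operations to the rows and columns of A produces a congruent diagonal matrix with entries 1, 3, 5.
That gives 3 positive pivots.

(3, 0, 0)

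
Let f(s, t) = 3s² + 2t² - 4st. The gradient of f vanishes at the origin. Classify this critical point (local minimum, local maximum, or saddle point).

The Hessian at the origin is H = [[6, -4], [-4, 4]].
det H = 6·4 − (-4)² = 8 > 0 and H[1,1] = 6 > 0, so H is positive definite.
Therefore the origin is a local minimum.

local minimum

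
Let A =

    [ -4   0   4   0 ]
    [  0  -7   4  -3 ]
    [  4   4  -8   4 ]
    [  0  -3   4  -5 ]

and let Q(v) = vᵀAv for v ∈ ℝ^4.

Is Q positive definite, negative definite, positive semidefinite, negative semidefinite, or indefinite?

negative definite

Row-reducing A symmetrically gives the diagonal entries -4, -7, -12/7, -2/3.
Counting signs: 4 negative.
Hence Q is negative definite.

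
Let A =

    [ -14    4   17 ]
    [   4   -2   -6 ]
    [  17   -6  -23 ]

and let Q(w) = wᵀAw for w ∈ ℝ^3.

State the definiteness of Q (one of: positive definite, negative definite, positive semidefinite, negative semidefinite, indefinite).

Applying the same elementary operations to the rows and columns of A produces a congruent diagonal matrix with entries -14, -6/7, -5/6.
Counting signs: 3 negative.
Hence Q is negative definite.

negative definite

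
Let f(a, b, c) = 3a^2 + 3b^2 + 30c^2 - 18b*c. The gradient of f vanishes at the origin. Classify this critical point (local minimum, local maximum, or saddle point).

local minimum

The Hessian at the origin is H = [[6, 0, 0], [0, 6, -18], [0, -18, 60]].
Row-reducing H symmetrically gives the diagonal entries 6, 6, 6.
That gives 3 positive pivots.
H is positive definite, so the origin is a strict local minimum.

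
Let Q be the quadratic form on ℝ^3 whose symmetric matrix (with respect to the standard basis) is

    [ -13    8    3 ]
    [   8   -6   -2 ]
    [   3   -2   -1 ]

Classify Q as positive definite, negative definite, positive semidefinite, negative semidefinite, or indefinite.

Leading principal minors: Δ_1 = -13, Δ_2 = 14, Δ_3 = -4.
The signs alternate starting with Δ_1 < 0, so by Sylvester's criterion Q is negative definite.

negative definite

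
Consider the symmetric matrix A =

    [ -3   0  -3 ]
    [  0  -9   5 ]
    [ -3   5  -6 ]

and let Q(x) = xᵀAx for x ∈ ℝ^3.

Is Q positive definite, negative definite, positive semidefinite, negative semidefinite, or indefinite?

negative definite

Applying the same elementary operations to the rows and columns of A produces a congruent diagonal matrix with entries -3, -9, -2/9.
That gives 3 negative pivots.
Hence Q is negative definite.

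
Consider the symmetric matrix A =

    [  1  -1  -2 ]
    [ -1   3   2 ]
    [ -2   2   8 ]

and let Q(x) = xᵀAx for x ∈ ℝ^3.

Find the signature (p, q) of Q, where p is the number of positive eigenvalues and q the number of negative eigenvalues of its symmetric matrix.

(3, 0)

Congruent diagonalization of A (simultaneous row and column reduction) yields pivots 1, 2, 4.
That gives 3 positive pivots.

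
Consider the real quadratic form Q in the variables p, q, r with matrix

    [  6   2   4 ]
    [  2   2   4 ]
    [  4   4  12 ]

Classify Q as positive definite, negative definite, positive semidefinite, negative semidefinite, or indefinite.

positive definite

Leading principal minors: Δ_1 = 6, Δ_2 = 8, Δ_3 = 32.
All leading principal minors are positive, so by Sylvester's criterion Q is positive definite.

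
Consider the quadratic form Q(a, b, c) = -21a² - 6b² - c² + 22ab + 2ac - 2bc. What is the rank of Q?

2

The associated matrix is A = [[-21, 11, 1], [11, -6, -1], [1, -1, -1]].
Row-reducing A symmetrically gives the diagonal entries -21, -5/21, 0.
Counting signs: 2 negative, 1 zero.
The rank is the number of nonzero pivots: 2.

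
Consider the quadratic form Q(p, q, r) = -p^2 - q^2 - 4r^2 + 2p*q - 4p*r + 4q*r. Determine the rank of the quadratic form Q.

The symmetric matrix is A = [[-1, 1, -2], [1, -1, 2], [-2, 2, -4]].
Applying the same elementary operations to the rows and columns of A produces a congruent diagonal matrix with entries -1, 0, 0.
So there are 1 negative, 2 zero pivots.
The rank is the number of nonzero pivots: 1.

1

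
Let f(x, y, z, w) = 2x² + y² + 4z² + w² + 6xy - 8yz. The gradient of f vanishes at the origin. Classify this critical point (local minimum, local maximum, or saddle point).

saddle point

The Hessian at the origin is H = [[4, 6, 0, 0], [6, 2, -8, 0], [0, -8, 8, 0], [0, 0, 0, 2]].
Applying the same elementary operations to the rows and columns of H produces a congruent diagonal matrix with entries 4, -7, 120/7, 2.
Counting signs: 3 positive, 1 negative.
H is indefinite, so the origin is a saddle point.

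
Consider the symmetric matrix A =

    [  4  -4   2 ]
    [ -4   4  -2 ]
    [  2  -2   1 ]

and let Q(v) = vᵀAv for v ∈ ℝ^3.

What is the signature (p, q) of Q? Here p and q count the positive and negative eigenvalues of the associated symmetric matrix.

(1, 0)

Applying the same elementary operations to the rows and columns of A produces a congruent diagonal matrix with entries 4, 0, 0.
So there are 1 positive, 2 zero pivots.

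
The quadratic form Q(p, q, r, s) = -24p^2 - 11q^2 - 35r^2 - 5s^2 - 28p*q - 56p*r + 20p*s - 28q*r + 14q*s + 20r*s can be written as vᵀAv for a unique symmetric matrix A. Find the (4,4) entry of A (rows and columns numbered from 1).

-5

The coefficient of s^2 in Q is -5, and that is exactly A[4,4].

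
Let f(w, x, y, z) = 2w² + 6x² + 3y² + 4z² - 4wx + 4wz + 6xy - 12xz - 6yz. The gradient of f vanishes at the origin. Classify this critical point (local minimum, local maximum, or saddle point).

The Hessian at the origin is H = [[4, -4, 0, 4], [-4, 12, 6, -12], [0, 6, 6, -6], [4, -12, -6, 8]].
An LDLᵀ factorisation of H has diagonal entries 4, 8, 3/2, -4.
Counting signs: 3 positive, 1 negative.
H is indefinite, so the origin is a saddle point.

saddle point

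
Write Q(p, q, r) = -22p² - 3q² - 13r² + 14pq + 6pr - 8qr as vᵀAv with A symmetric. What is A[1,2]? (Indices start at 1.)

The coefficient of p·q in Q is 14. For a symmetric A this equals A[1,2] + A[2,1] = 2·A[1,2].
So A[1,2] = 14/2 = 7.

7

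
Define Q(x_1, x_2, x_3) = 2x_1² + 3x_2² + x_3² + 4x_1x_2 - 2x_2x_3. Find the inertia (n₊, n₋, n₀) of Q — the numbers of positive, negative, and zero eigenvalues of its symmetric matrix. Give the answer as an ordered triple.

The associated matrix is A = [[2, 2, 0], [2, 3, -1], [0, -1, 1]].
Congruent diagonalization of A (simultaneous row and column reduction) yields pivots 2, 1, 0.
That gives 2 positive, 1 zero pivots.

(2, 0, 1)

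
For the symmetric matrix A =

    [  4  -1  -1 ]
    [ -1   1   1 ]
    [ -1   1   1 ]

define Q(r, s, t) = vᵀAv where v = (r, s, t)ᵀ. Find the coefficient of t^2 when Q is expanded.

1

The coefficient of t^2 is the diagonal entry A[3,3] = 1.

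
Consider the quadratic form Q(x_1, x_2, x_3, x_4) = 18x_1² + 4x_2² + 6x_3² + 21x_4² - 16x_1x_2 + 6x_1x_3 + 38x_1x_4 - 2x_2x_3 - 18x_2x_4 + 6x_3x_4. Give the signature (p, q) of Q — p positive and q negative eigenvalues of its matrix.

The symmetric matrix is A = [[18, -8, 3, 19], [-8, 4, -1, -9], [3, -1, 6, 3], [19, -9, 3, 21]].
Applying the same elementary operations to the rows and columns of A produces a congruent diagonal matrix with entries 18, 4/9, 21/4, 5/21.
Counting signs: 4 positive.

(4, 0)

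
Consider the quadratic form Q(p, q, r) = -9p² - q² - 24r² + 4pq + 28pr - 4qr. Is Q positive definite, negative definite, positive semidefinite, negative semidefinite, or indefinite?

negative semidefinite

Write A = [[-9, 2, 14], [2, -1, -2], [14, -2, -24]].
Applying the same elementary operations to the rows and columns of A produces a congruent diagonal matrix with entries -9, -5/9, 0.
So there are 2 negative, 1 zero pivots.
Hence Q is negative semidefinite.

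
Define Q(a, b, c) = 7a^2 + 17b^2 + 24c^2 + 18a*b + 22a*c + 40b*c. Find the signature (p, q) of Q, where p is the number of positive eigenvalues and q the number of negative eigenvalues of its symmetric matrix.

Write A = [[7, 9, 11], [9, 17, 20], [11, 20, 24]].
Applying the same elementary operations to the rows and columns of A produces a congruent diagonal matrix with entries 7, 38/7, 15/38.
So there are 3 positive pivots.

(3, 0)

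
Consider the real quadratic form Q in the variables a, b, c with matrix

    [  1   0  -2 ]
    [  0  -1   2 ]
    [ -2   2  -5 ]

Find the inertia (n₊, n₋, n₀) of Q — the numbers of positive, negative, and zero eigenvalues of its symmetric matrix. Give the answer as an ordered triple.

An LDLᵀ factorisation of A has diagonal entries 1, -1, -5.
That gives 1 positive, 2 negative pivots.

(1, 2, 0)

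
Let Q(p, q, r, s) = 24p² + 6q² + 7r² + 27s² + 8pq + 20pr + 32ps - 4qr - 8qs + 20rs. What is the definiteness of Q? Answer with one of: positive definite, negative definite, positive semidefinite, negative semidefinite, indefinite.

positive definite

Write A = [[24, 4, 10, 16], [4, 6, -2, -4], [10, -2, 7, 10], [16, -4, 10, 27]].
Symmetric row and column elimination reduces A to a congruent diagonal form with pivots 24, 16/3, 5/16, 3.
So there are 4 positive pivots.
Hence Q is positive definite.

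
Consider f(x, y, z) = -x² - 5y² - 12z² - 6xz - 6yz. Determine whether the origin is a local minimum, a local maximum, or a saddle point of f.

The Hessian at the origin is H = [[-2, 0, -6], [0, -10, -6], [-6, -6, -24]].
Symmetric row and column elimination reduces H to a congruent diagonal form with pivots -2, -10, -12/5.
Counting signs: 3 negative.
H is negative definite, so the origin is a strict local maximum.

local maximum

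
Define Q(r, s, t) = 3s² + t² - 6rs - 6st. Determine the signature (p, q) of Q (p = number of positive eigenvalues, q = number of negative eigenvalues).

The symmetric matrix is A = [[0, -3, 0], [-3, 3, -3], [0, -3, 1]].
By Sylvester's law of inertia any congruent diagonalization of A has 2 positive, 1 negative and 0 zero entries.

(2, 1)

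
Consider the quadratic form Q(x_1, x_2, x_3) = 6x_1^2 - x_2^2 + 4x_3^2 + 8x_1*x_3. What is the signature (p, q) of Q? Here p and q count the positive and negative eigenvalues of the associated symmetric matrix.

The symmetric matrix is A = [[6, 0, 4], [0, -1, 0], [4, 0, 4]].
An LDLᵀ factorisation of A has diagonal entries 6, -1, 4/3.
That gives 2 positive, 1 negative pivots.

(2, 1)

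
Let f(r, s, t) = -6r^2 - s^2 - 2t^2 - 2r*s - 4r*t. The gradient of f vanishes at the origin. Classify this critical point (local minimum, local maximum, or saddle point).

local maximum

The Hessian at the origin is H = [[-12, -2, -4], [-2, -2, 0], [-4, 0, -4]].
Congruent diagonalization of H (simultaneous row and column reduction) yields pivots -12, -5/3, -12/5.
That gives 3 negative pivots.
H is negative definite, so the origin is a strict local maximum.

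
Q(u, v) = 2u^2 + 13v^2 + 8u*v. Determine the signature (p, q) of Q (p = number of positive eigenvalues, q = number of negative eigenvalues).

The associated matrix is A = [[2, 4], [4, 13]].
Congruent diagonalization of A (simultaneous row and column reduction) yields pivots 2, 5.
That gives 2 positive pivots.

(2, 0)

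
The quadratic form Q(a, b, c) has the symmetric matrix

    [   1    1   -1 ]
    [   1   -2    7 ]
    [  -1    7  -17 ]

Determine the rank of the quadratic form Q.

3

Symmetric row and column elimination reduces A to a congruent diagonal form with pivots 1, -3, 10/3.
Counting signs: 2 positive, 1 negative.
The rank is the number of nonzero pivots: 3.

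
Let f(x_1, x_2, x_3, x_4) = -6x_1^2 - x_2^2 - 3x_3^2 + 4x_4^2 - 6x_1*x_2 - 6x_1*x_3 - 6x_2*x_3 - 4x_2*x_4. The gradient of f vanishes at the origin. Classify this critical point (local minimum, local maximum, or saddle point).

The Hessian at the origin is H = [[-12, -6, -6, 0], [-6, -2, -6, -4], [-6, -6, -6, 0], [0, -4, 0, 8]].
Row-reducing H symmetrically gives the diagonal entries -12, 1, -12, 4.
That gives 2 positive, 2 negative pivots.
H is indefinite, so the origin is a saddle point.

saddle point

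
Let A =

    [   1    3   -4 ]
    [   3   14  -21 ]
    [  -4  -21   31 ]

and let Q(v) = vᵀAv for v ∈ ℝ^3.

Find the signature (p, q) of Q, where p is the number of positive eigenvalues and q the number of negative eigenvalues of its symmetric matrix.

Applying the same elementary operations to the rows and columns of A produces a congruent diagonal matrix with entries 1, 5, -6/5.
That gives 2 positive, 1 negative pivots.

(2, 1)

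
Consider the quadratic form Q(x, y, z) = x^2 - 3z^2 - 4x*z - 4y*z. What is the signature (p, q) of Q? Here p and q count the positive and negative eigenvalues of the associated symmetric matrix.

(2, 1)

The symmetric matrix is A = [[1, 0, -2], [0, 0, -2], [-2, -2, -3]].
By Sylvester's law of inertia any congruent diagonalization of A has 2 positive, 1 negative and 0 zero entries.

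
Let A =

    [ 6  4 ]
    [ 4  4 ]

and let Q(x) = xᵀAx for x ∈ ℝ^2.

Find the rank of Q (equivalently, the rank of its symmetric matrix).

2

Symmetric row and column elimination reduces A to a congruent diagonal form with pivots 6, 4/3.
Counting signs: 2 positive.
The rank is the number of nonzero pivots: 2.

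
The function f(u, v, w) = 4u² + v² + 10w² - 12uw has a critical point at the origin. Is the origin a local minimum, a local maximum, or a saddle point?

The Hessian at the origin is H = [[8, 0, -12], [0, 2, 0], [-12, 0, 20]].
Row-reducing H symmetrically gives the diagonal entries 8, 2, 2.
So there are 3 positive pivots.
H is positive definite, so the origin is a strict local minimum.

local minimum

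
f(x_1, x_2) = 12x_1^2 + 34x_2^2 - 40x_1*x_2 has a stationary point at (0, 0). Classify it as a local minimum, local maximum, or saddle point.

local minimum

The Hessian at the origin is H = [[24, -40], [-40, 68]].
det H = 24·68 − (-40)² = 32 > 0 and H[1,1] = 24 > 0, so H is positive definite.
Therefore the origin is a local minimum.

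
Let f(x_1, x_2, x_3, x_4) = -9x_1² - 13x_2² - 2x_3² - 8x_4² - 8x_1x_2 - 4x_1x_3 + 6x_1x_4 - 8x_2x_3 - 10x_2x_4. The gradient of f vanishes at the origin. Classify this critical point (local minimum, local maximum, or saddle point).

The Hessian at the origin is H = [[-18, -8, -4, 6], [-8, -26, -8, -10], [-4, -8, -4, 0], [6, -10, 0, -16]].
Symmetric row and column elimination reduces H to a congruent diagonal form with pivots -18, -202/9, -140/101, -24/7.
That gives 4 negative pivots.
H is negative definite, so the origin is a strict local maximum.

local maximum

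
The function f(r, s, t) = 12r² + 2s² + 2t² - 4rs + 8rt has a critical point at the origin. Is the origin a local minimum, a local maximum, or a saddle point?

The Hessian at the origin is H = [[24, -4, 8], [-4, 4, 0], [8, 0, 4]].
Applying the same elementary operations to the rows and columns of H produces a congruent diagonal matrix with entries 24, 10/3, 4/5.
That gives 3 positive pivots.
H is positive definite, so the origin is a strict local minimum.

local minimum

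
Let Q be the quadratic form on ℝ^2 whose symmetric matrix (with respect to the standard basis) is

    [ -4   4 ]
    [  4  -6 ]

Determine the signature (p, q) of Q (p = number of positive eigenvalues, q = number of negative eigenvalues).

Applying the same elementary operations to the rows and columns of A produces a congruent diagonal matrix with entries -4, -2.
That gives 2 negative pivots.

(0, 2)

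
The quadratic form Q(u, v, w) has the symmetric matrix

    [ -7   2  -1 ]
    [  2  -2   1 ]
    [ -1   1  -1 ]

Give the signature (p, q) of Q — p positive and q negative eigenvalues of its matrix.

Congruent diagonalization of A (simultaneous row and column reduction) yields pivots -7, -10/7, -1/2.
Counting signs: 3 negative.

(0, 3)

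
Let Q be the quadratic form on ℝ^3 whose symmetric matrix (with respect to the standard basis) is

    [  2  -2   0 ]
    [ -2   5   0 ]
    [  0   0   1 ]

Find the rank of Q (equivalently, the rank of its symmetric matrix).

Symmetric row and column elimination reduces A to a congruent diagonal form with pivots 2, 3, 1.
So there are 3 positive pivots.
The rank is the number of nonzero pivots: 3.

3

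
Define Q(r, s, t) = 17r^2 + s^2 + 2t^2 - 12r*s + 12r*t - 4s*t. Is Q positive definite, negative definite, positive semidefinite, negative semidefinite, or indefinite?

The symmetric matrix is A = [[17, -6, 6], [-6, 1, -2], [6, -2, 2]].
Row-reducing A symmetrically gives the diagonal entries 17, -19/17, -2/19.
That gives 1 positive, 2 negative pivots.
Hence Q is indefinite.

indefinite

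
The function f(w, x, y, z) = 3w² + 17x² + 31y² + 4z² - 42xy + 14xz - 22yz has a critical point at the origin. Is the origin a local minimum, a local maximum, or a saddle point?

The Hessian at the origin is H = [[6, 0, 0, 0], [0, 34, -42, 14], [0, -42, 62, -22], [0, 14, -22, 8]].
An LDLᵀ factorisation of H has diagonal entries 6, 34, 172/17, 2/43.
So there are 4 positive pivots.
H is positive definite, so the origin is a strict local minimum.

local minimum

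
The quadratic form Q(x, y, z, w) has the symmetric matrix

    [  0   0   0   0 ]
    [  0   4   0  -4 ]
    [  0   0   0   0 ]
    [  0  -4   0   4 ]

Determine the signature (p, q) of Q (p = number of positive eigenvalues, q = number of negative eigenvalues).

Congruent diagonalization of A (simultaneous row and column reduction) yields pivots 0, 4, 0, 0.
That gives 1 positive, 3 zero pivots.

(1, 0)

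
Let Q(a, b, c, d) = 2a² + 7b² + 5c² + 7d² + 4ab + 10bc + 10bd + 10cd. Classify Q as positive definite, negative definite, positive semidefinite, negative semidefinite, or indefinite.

positive semidefinite

The symmetric matrix is A = [[2, 2, 0, 0], [2, 7, 5, 5], [0, 5, 5, 5], [0, 5, 5, 7]].
Symmetric row and column elimination reduces A to a congruent diagonal form with pivots 2, 5, 0, 2.
So there are 3 positive, 1 zero pivots.
Hence Q is positive semidefinite.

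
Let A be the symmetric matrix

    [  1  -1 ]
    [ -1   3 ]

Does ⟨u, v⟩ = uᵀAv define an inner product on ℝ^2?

Leading principal minors: Δ_1 = 1, Δ_2 = 2.
All leading principal minors are positive, so by Sylvester's criterion Q is positive definite.
⟨·,·⟩ is an inner product exactly when A is positive definite.

yes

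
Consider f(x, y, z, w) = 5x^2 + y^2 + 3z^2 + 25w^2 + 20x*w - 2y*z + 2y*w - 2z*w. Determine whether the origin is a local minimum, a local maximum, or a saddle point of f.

The Hessian at the origin is H = [[10, 0, 0, 20], [0, 2, -2, 2], [0, -2, 6, -2], [20, 2, -2, 50]].
Symmetric row and column elimination reduces H to a congruent diagonal form with pivots 10, 2, 4, 8.
That gives 4 positive pivots.
H is positive definite, so the origin is a strict local minimum.

local minimum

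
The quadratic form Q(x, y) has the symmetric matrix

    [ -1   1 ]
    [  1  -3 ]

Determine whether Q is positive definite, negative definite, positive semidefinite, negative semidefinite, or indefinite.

negative definite

For the 2×2 matrix [[-1, 1], [1, -3]]: det = -1·-3 − (1)² = 2, trace = -4.
det > 0 so both eigenvalues share the sign of the trace; trace = -4 < 0 ⇒ both negative.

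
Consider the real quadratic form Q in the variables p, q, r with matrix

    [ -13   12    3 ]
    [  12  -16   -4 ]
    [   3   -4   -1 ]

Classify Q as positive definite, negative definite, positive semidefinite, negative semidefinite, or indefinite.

negative semidefinite

Applying the same elementary operations to the rows and columns of A produces a congruent diagonal matrix with entries -13, -64/13, 0.
That gives 2 negative, 1 zero pivots.
Hence Q is negative semidefinite.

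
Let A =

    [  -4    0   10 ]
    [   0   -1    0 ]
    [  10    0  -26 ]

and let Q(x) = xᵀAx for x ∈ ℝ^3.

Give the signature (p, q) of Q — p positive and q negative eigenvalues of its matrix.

(0, 3)

Row-reducing A symmetrically gives the diagonal entries -4, -1, -1.
So there are 3 negative pivots.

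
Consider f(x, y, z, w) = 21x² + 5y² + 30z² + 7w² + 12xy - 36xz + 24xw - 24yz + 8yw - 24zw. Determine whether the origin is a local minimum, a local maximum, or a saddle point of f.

saddle point

The Hessian at the origin is H = [[42, 12, -36, 24], [12, 10, -24, 8], [-36, -24, 60, -24], [24, 8, -24, 14]].
An LDLᵀ factorisation of H has diagonal entries 42, 46/7, 12/23, -2.
That gives 3 positive, 1 negative pivots.
H is indefinite, so the origin is a saddle point.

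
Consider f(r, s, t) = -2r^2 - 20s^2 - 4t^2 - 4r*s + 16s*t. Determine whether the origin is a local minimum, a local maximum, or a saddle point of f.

The Hessian at the origin is H = [[-4, -4, 0], [-4, -40, 16], [0, 16, -8]].
Row-reducing H symmetrically gives the diagonal entries -4, -36, -8/9.
Counting signs: 3 negative.
H is negative definite, so the origin is a strict local maximum.

local maximum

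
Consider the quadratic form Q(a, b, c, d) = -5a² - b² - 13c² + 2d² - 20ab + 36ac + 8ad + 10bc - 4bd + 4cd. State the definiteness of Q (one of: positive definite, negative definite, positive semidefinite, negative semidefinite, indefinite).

The associated matrix is A = [[-5, -10, 18, 4], [-10, -1, 5, -2], [18, 5, -13, 2], [4, -2, 2, 2]].
Applying the same elementary operations to the rows and columns of A produces a congruent diagonal matrix with entries -5, 19, 116/95, -2/29.
That gives 2 positive, 2 negative pivots.
Hence Q is indefinite.

indefinite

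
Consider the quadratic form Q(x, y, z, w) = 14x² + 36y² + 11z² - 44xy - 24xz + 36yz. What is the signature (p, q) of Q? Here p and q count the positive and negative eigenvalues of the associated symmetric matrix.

Write A = [[14, -22, -12, 0], [-22, 36, 18, 0], [-12, 18, 11, 0], [0, 0, 0, 0]].
Row-reducing A symmetrically gives the diagonal entries 14, 10/7, 1/5, 0.
That gives 3 positive, 1 zero pivots.

(3, 0)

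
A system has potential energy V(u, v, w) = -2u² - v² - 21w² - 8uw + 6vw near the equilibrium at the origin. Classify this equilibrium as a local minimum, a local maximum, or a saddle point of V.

local maximum

The Hessian at the origin is H = [[-4, 0, -8], [0, -2, 6], [-8, 6, -42]].
Congruent diagonalization of H (simultaneous row and column reduction) yields pivots -4, -2, -8.
That gives 3 negative pivots.
H is negative definite, so the origin is a strict local maximum.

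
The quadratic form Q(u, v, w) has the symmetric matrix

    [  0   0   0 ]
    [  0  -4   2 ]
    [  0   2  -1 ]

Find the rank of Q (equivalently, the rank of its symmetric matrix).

Row-reducing A symmetrically gives the diagonal entries 0, -4, 0.
So there are 1 negative, 2 zero pivots.
The rank is the number of nonzero pivots: 1.

1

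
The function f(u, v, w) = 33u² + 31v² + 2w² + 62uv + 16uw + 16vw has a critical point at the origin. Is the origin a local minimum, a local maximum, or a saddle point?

The Hessian at the origin is H = [[66, 62, 16], [62, 62, 16], [16, 16, 4]].
Symmetric row and column elimination reduces H to a congruent diagonal form with pivots 66, 124/33, -4/31.
Counting signs: 2 positive, 1 negative.
H is indefinite, so the origin is a saddle point.

saddle point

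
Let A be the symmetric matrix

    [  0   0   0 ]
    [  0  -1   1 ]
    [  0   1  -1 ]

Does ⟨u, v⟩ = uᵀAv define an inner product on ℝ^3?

Applying the same elementary operations to the rows and columns of A produces a congruent diagonal matrix with entries 0, -1, 0.
Counting signs: 1 negative, 2 zero.
Hence Q is negative semidefinite.
⟨·,·⟩ is an inner product exactly when A is positive definite.

no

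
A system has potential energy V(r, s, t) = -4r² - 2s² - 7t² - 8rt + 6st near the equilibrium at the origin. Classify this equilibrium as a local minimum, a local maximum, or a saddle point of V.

The Hessian at the origin is H = [[-8, 0, -8], [0, -4, 6], [-8, 6, -14]].
Applying the same elementary operations to the rows and columns of H produces a congruent diagonal matrix with entries -8, -4, 3.
That gives 1 positive, 2 negative pivots.
H is indefinite, so the origin is a saddle point.

saddle point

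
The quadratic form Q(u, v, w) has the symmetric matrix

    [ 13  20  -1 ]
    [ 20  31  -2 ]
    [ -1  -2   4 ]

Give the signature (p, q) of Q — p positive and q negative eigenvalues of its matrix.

Congruent diagonalization of A (simultaneous row and column reduction) yields pivots 13, 3/13, 3.
So there are 3 positive pivots.

(3, 0)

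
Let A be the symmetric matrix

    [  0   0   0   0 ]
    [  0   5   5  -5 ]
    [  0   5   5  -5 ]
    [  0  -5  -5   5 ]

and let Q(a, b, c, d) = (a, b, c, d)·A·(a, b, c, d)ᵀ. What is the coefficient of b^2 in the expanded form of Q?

The coefficient of b^2 is the diagonal entry A[2,2] = 5.

5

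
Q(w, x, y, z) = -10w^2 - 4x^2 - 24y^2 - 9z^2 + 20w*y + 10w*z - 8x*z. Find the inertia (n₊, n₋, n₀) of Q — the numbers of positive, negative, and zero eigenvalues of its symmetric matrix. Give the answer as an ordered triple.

(0, 4, 0)

The symmetric matrix is A = [[-10, 0, 10, 5], [0, -4, 0, -4], [10, 0, -24, 0], [5, -4, 0, -9]].
Symmetric row and column elimination reduces A to a congruent diagonal form with pivots -10, -4, -14, -5/7.
So there are 4 negative pivots.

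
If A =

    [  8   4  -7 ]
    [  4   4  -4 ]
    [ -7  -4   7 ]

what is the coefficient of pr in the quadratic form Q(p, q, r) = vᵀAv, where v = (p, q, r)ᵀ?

-14

The coefficient of pr is A[1,3] + A[3,1] = 2·(-7) = -14.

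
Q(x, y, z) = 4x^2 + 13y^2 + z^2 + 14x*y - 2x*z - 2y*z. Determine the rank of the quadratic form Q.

The associated matrix is A = [[4, 7, -1], [7, 13, -1], [-1, -1, 1]].
Applying the same elementary operations to the rows and columns of A produces a congruent diagonal matrix with entries 4, 3/4, 0.
That gives 2 positive, 1 zero pivots.
The rank is the number of nonzero pivots: 2.

2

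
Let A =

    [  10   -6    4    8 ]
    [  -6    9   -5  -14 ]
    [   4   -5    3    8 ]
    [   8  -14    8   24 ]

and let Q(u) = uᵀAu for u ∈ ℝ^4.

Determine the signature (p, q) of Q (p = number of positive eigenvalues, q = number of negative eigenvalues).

An LDLᵀ factorisation of A has diagonal entries 10, 27/5, 4/27, 1.
So there are 4 positive pivots.

(4, 0)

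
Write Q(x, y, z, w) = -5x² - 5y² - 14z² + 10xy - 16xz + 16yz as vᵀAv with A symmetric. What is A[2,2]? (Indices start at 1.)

-5

The coefficient of y² in Q is -5, and that is exactly A[2,2].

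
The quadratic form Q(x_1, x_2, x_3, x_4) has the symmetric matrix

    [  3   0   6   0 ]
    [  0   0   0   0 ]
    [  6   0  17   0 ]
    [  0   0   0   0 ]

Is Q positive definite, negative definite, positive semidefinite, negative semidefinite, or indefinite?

Row-reducing A symmetrically gives the diagonal entries 3, 0, 5, 0.
Counting signs: 2 positive, 2 zero.
Hence Q is positive semidefinite.

positive semidefinite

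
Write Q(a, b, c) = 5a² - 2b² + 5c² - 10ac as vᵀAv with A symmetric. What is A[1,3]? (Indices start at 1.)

The coefficient of a·c in Q is -10. For a symmetric A this equals A[1,3] + A[3,1] = 2·A[1,3].
So A[1,3] = -10/2 = -5.

-5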